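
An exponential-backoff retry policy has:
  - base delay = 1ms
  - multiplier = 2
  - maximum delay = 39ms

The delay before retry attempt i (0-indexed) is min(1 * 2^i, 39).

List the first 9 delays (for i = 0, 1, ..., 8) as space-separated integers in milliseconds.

Computing each delay:
  i=0: min(1*2^0, 39) = 1
  i=1: min(1*2^1, 39) = 2
  i=2: min(1*2^2, 39) = 4
  i=3: min(1*2^3, 39) = 8
  i=4: min(1*2^4, 39) = 16
  i=5: min(1*2^5, 39) = 32
  i=6: min(1*2^6, 39) = 39
  i=7: min(1*2^7, 39) = 39
  i=8: min(1*2^8, 39) = 39

Answer: 1 2 4 8 16 32 39 39 39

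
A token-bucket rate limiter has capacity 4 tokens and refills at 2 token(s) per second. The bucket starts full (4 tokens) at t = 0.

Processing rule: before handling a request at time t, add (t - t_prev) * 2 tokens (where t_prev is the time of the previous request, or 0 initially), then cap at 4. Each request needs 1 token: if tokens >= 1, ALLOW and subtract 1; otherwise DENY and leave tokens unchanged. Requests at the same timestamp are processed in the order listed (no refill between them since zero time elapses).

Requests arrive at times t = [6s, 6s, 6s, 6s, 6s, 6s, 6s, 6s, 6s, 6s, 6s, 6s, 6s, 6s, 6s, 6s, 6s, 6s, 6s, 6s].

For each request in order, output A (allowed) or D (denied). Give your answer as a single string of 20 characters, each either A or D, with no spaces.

Answer: AAAADDDDDDDDDDDDDDDD

Derivation:
Simulating step by step:
  req#1 t=6s: ALLOW
  req#2 t=6s: ALLOW
  req#3 t=6s: ALLOW
  req#4 t=6s: ALLOW
  req#5 t=6s: DENY
  req#6 t=6s: DENY
  req#7 t=6s: DENY
  req#8 t=6s: DENY
  req#9 t=6s: DENY
  req#10 t=6s: DENY
  req#11 t=6s: DENY
  req#12 t=6s: DENY
  req#13 t=6s: DENY
  req#14 t=6s: DENY
  req#15 t=6s: DENY
  req#16 t=6s: DENY
  req#17 t=6s: DENY
  req#18 t=6s: DENY
  req#19 t=6s: DENY
  req#20 t=6s: DENY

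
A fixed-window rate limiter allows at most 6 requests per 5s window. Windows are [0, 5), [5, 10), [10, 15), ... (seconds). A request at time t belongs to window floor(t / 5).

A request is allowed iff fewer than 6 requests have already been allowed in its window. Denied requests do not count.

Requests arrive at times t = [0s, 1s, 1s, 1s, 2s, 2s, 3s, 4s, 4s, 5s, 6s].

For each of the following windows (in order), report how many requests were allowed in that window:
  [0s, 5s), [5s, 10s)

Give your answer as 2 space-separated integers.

Answer: 6 2

Derivation:
Processing requests:
  req#1 t=0s (window 0): ALLOW
  req#2 t=1s (window 0): ALLOW
  req#3 t=1s (window 0): ALLOW
  req#4 t=1s (window 0): ALLOW
  req#5 t=2s (window 0): ALLOW
  req#6 t=2s (window 0): ALLOW
  req#7 t=3s (window 0): DENY
  req#8 t=4s (window 0): DENY
  req#9 t=4s (window 0): DENY
  req#10 t=5s (window 1): ALLOW
  req#11 t=6s (window 1): ALLOW

Allowed counts by window: 6 2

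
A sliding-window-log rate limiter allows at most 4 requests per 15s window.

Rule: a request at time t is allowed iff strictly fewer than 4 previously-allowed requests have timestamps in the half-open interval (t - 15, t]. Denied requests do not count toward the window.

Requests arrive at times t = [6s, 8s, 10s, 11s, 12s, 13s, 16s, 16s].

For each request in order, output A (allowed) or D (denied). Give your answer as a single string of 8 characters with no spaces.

Tracking allowed requests in the window:
  req#1 t=6s: ALLOW
  req#2 t=8s: ALLOW
  req#3 t=10s: ALLOW
  req#4 t=11s: ALLOW
  req#5 t=12s: DENY
  req#6 t=13s: DENY
  req#7 t=16s: DENY
  req#8 t=16s: DENY

Answer: AAAADDDD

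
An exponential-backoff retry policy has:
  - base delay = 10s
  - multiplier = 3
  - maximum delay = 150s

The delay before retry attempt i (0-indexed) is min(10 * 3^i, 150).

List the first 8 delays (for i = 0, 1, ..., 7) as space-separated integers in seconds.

Computing each delay:
  i=0: min(10*3^0, 150) = 10
  i=1: min(10*3^1, 150) = 30
  i=2: min(10*3^2, 150) = 90
  i=3: min(10*3^3, 150) = 150
  i=4: min(10*3^4, 150) = 150
  i=5: min(10*3^5, 150) = 150
  i=6: min(10*3^6, 150) = 150
  i=7: min(10*3^7, 150) = 150

Answer: 10 30 90 150 150 150 150 150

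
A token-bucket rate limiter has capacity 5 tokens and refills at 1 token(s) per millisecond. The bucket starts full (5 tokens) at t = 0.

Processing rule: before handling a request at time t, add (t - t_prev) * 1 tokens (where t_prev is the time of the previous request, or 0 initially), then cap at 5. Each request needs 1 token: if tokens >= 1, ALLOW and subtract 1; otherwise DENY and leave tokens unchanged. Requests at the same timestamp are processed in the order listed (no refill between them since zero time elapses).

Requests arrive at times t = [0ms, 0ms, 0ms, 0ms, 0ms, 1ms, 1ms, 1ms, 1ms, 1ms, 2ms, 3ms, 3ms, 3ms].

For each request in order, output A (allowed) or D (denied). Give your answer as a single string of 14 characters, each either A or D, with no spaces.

Answer: AAAAAADDDDAADD

Derivation:
Simulating step by step:
  req#1 t=0ms: ALLOW
  req#2 t=0ms: ALLOW
  req#3 t=0ms: ALLOW
  req#4 t=0ms: ALLOW
  req#5 t=0ms: ALLOW
  req#6 t=1ms: ALLOW
  req#7 t=1ms: DENY
  req#8 t=1ms: DENY
  req#9 t=1ms: DENY
  req#10 t=1ms: DENY
  req#11 t=2ms: ALLOW
  req#12 t=3ms: ALLOW
  req#13 t=3ms: DENY
  req#14 t=3ms: DENY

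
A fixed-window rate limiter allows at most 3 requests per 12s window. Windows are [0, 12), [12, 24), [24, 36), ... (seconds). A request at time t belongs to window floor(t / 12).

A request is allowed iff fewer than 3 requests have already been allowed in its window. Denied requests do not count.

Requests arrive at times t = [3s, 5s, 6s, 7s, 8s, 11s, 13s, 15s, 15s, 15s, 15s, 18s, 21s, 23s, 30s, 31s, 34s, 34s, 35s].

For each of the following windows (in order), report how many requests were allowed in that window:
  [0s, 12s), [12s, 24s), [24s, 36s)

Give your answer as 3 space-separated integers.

Answer: 3 3 3

Derivation:
Processing requests:
  req#1 t=3s (window 0): ALLOW
  req#2 t=5s (window 0): ALLOW
  req#3 t=6s (window 0): ALLOW
  req#4 t=7s (window 0): DENY
  req#5 t=8s (window 0): DENY
  req#6 t=11s (window 0): DENY
  req#7 t=13s (window 1): ALLOW
  req#8 t=15s (window 1): ALLOW
  req#9 t=15s (window 1): ALLOW
  req#10 t=15s (window 1): DENY
  req#11 t=15s (window 1): DENY
  req#12 t=18s (window 1): DENY
  req#13 t=21s (window 1): DENY
  req#14 t=23s (window 1): DENY
  req#15 t=30s (window 2): ALLOW
  req#16 t=31s (window 2): ALLOW
  req#17 t=34s (window 2): ALLOW
  req#18 t=34s (window 2): DENY
  req#19 t=35s (window 2): DENY

Allowed counts by window: 3 3 3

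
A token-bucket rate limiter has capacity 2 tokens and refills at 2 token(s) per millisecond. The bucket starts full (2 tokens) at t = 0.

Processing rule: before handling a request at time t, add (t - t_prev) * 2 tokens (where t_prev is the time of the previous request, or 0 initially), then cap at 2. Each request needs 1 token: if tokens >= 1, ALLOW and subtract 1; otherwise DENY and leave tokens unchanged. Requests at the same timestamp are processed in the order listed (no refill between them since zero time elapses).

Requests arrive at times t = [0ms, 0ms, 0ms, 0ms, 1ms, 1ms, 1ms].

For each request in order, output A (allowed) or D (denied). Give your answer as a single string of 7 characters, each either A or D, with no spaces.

Answer: AADDAAD

Derivation:
Simulating step by step:
  req#1 t=0ms: ALLOW
  req#2 t=0ms: ALLOW
  req#3 t=0ms: DENY
  req#4 t=0ms: DENY
  req#5 t=1ms: ALLOW
  req#6 t=1ms: ALLOW
  req#7 t=1ms: DENY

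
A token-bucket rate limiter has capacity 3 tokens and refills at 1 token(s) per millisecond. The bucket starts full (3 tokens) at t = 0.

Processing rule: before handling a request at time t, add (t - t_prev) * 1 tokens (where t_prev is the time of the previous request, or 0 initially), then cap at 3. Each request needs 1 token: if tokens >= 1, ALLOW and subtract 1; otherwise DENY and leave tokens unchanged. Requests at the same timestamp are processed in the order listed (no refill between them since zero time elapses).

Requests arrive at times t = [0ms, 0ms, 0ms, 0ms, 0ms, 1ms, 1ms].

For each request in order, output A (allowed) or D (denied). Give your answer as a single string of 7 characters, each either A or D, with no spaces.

Answer: AAADDAD

Derivation:
Simulating step by step:
  req#1 t=0ms: ALLOW
  req#2 t=0ms: ALLOW
  req#3 t=0ms: ALLOW
  req#4 t=0ms: DENY
  req#5 t=0ms: DENY
  req#6 t=1ms: ALLOW
  req#7 t=1ms: DENY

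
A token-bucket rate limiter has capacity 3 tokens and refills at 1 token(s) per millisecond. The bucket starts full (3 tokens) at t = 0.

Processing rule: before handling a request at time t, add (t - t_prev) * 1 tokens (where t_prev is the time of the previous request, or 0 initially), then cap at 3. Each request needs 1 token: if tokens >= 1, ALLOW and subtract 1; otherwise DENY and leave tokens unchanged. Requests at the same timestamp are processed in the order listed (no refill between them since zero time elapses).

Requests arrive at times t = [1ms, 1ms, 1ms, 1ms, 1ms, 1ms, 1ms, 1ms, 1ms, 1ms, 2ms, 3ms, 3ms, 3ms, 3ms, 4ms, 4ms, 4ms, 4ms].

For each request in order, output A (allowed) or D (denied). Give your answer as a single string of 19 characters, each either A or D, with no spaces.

Simulating step by step:
  req#1 t=1ms: ALLOW
  req#2 t=1ms: ALLOW
  req#3 t=1ms: ALLOW
  req#4 t=1ms: DENY
  req#5 t=1ms: DENY
  req#6 t=1ms: DENY
  req#7 t=1ms: DENY
  req#8 t=1ms: DENY
  req#9 t=1ms: DENY
  req#10 t=1ms: DENY
  req#11 t=2ms: ALLOW
  req#12 t=3ms: ALLOW
  req#13 t=3ms: DENY
  req#14 t=3ms: DENY
  req#15 t=3ms: DENY
  req#16 t=4ms: ALLOW
  req#17 t=4ms: DENY
  req#18 t=4ms: DENY
  req#19 t=4ms: DENY

Answer: AAADDDDDDDAADDDADDD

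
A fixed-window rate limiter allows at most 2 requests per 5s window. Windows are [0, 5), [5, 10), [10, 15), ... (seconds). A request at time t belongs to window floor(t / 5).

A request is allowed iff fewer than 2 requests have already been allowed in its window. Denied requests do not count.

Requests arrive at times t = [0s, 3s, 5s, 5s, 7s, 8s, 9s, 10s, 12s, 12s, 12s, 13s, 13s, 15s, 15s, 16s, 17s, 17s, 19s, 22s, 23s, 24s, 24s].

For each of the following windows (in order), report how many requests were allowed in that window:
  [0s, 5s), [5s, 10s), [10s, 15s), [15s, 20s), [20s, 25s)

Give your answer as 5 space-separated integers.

Answer: 2 2 2 2 2

Derivation:
Processing requests:
  req#1 t=0s (window 0): ALLOW
  req#2 t=3s (window 0): ALLOW
  req#3 t=5s (window 1): ALLOW
  req#4 t=5s (window 1): ALLOW
  req#5 t=7s (window 1): DENY
  req#6 t=8s (window 1): DENY
  req#7 t=9s (window 1): DENY
  req#8 t=10s (window 2): ALLOW
  req#9 t=12s (window 2): ALLOW
  req#10 t=12s (window 2): DENY
  req#11 t=12s (window 2): DENY
  req#12 t=13s (window 2): DENY
  req#13 t=13s (window 2): DENY
  req#14 t=15s (window 3): ALLOW
  req#15 t=15s (window 3): ALLOW
  req#16 t=16s (window 3): DENY
  req#17 t=17s (window 3): DENY
  req#18 t=17s (window 3): DENY
  req#19 t=19s (window 3): DENY
  req#20 t=22s (window 4): ALLOW
  req#21 t=23s (window 4): ALLOW
  req#22 t=24s (window 4): DENY
  req#23 t=24s (window 4): DENY

Allowed counts by window: 2 2 2 2 2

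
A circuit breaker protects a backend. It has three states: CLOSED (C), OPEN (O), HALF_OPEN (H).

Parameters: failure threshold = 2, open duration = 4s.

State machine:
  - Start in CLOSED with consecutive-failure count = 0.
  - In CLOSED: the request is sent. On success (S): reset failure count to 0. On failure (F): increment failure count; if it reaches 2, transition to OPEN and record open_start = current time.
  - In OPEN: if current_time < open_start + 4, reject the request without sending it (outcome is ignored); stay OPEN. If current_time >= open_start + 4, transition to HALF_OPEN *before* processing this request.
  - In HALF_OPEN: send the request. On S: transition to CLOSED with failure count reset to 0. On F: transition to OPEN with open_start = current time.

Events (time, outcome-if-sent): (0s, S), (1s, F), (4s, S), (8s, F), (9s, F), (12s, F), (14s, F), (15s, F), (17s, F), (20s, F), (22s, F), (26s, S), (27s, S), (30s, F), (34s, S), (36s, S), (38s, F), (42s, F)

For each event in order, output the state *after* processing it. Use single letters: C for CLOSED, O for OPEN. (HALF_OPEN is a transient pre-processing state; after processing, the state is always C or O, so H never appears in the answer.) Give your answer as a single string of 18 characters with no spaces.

Answer: CCCCOOOOOOOCCCCCCO

Derivation:
State after each event:
  event#1 t=0s outcome=S: state=CLOSED
  event#2 t=1s outcome=F: state=CLOSED
  event#3 t=4s outcome=S: state=CLOSED
  event#4 t=8s outcome=F: state=CLOSED
  event#5 t=9s outcome=F: state=OPEN
  event#6 t=12s outcome=F: state=OPEN
  event#7 t=14s outcome=F: state=OPEN
  event#8 t=15s outcome=F: state=OPEN
  event#9 t=17s outcome=F: state=OPEN
  event#10 t=20s outcome=F: state=OPEN
  event#11 t=22s outcome=F: state=OPEN
  event#12 t=26s outcome=S: state=CLOSED
  event#13 t=27s outcome=S: state=CLOSED
  event#14 t=30s outcome=F: state=CLOSED
  event#15 t=34s outcome=S: state=CLOSED
  event#16 t=36s outcome=S: state=CLOSED
  event#17 t=38s outcome=F: state=CLOSED
  event#18 t=42s outcome=F: state=OPEN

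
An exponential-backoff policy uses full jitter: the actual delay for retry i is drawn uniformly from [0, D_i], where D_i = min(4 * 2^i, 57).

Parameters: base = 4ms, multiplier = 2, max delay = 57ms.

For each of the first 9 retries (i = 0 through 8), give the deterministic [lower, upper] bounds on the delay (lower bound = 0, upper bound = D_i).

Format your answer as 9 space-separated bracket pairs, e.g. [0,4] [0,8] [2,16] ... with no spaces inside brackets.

Answer: [0,4] [0,8] [0,16] [0,32] [0,57] [0,57] [0,57] [0,57] [0,57]

Derivation:
Computing bounds per retry:
  i=0: D_i=min(4*2^0,57)=4, bounds=[0,4]
  i=1: D_i=min(4*2^1,57)=8, bounds=[0,8]
  i=2: D_i=min(4*2^2,57)=16, bounds=[0,16]
  i=3: D_i=min(4*2^3,57)=32, bounds=[0,32]
  i=4: D_i=min(4*2^4,57)=57, bounds=[0,57]
  i=5: D_i=min(4*2^5,57)=57, bounds=[0,57]
  i=6: D_i=min(4*2^6,57)=57, bounds=[0,57]
  i=7: D_i=min(4*2^7,57)=57, bounds=[0,57]
  i=8: D_i=min(4*2^8,57)=57, bounds=[0,57]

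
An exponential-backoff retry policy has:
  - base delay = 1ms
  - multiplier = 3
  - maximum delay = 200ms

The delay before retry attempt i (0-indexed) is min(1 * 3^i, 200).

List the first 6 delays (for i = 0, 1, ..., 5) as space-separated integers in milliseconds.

Computing each delay:
  i=0: min(1*3^0, 200) = 1
  i=1: min(1*3^1, 200) = 3
  i=2: min(1*3^2, 200) = 9
  i=3: min(1*3^3, 200) = 27
  i=4: min(1*3^4, 200) = 81
  i=5: min(1*3^5, 200) = 200

Answer: 1 3 9 27 81 200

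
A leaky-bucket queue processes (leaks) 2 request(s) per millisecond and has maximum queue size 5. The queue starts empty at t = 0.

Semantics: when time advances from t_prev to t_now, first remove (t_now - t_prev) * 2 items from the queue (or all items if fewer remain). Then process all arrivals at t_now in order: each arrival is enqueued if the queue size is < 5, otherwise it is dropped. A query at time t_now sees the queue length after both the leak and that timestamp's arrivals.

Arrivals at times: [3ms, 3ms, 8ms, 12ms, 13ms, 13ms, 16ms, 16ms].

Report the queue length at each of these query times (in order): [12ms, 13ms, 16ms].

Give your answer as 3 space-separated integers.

Answer: 1 2 2

Derivation:
Queue lengths at query times:
  query t=12ms: backlog = 1
  query t=13ms: backlog = 2
  query t=16ms: backlog = 2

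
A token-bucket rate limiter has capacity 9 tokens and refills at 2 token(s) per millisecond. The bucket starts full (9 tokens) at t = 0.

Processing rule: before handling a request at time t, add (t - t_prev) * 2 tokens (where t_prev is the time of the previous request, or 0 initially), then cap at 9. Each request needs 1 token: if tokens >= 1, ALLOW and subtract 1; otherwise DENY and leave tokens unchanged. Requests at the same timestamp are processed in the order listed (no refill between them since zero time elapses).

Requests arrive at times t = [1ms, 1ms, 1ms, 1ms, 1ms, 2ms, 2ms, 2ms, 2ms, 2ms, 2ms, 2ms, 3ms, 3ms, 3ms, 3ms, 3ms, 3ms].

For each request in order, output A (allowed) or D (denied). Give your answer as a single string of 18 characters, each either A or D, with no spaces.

Answer: AAAAAAAAAAADAADDDD

Derivation:
Simulating step by step:
  req#1 t=1ms: ALLOW
  req#2 t=1ms: ALLOW
  req#3 t=1ms: ALLOW
  req#4 t=1ms: ALLOW
  req#5 t=1ms: ALLOW
  req#6 t=2ms: ALLOW
  req#7 t=2ms: ALLOW
  req#8 t=2ms: ALLOW
  req#9 t=2ms: ALLOW
  req#10 t=2ms: ALLOW
  req#11 t=2ms: ALLOW
  req#12 t=2ms: DENY
  req#13 t=3ms: ALLOW
  req#14 t=3ms: ALLOW
  req#15 t=3ms: DENY
  req#16 t=3ms: DENY
  req#17 t=3ms: DENY
  req#18 t=3ms: DENY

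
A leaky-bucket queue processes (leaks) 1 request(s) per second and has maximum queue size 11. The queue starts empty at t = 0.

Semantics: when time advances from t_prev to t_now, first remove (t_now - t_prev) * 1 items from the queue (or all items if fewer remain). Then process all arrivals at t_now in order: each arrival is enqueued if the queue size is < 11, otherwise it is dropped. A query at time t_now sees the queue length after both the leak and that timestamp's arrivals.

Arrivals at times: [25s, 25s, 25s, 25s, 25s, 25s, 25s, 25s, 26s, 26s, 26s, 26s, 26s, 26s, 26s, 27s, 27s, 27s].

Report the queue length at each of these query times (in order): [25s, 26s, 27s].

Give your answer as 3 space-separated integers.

Answer: 8 11 11

Derivation:
Queue lengths at query times:
  query t=25s: backlog = 8
  query t=26s: backlog = 11
  query t=27s: backlog = 11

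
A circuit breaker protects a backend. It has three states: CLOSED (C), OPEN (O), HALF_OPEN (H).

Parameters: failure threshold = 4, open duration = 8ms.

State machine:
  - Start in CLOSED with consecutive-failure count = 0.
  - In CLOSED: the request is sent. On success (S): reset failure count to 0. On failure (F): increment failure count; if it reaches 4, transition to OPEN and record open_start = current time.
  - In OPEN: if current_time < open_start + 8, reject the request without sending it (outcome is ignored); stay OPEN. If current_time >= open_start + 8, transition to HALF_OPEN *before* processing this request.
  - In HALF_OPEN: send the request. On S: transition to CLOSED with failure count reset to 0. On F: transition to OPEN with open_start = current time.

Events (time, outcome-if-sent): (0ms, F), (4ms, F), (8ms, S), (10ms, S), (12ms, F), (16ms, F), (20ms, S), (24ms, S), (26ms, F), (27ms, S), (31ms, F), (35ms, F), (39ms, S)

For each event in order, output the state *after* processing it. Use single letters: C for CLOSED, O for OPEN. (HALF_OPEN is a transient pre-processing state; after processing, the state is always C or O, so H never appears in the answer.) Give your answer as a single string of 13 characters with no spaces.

Answer: CCCCCCCCCCCCC

Derivation:
State after each event:
  event#1 t=0ms outcome=F: state=CLOSED
  event#2 t=4ms outcome=F: state=CLOSED
  event#3 t=8ms outcome=S: state=CLOSED
  event#4 t=10ms outcome=S: state=CLOSED
  event#5 t=12ms outcome=F: state=CLOSED
  event#6 t=16ms outcome=F: state=CLOSED
  event#7 t=20ms outcome=S: state=CLOSED
  event#8 t=24ms outcome=S: state=CLOSED
  event#9 t=26ms outcome=F: state=CLOSED
  event#10 t=27ms outcome=S: state=CLOSED
  event#11 t=31ms outcome=F: state=CLOSED
  event#12 t=35ms outcome=F: state=CLOSED
  event#13 t=39ms outcome=S: state=CLOSED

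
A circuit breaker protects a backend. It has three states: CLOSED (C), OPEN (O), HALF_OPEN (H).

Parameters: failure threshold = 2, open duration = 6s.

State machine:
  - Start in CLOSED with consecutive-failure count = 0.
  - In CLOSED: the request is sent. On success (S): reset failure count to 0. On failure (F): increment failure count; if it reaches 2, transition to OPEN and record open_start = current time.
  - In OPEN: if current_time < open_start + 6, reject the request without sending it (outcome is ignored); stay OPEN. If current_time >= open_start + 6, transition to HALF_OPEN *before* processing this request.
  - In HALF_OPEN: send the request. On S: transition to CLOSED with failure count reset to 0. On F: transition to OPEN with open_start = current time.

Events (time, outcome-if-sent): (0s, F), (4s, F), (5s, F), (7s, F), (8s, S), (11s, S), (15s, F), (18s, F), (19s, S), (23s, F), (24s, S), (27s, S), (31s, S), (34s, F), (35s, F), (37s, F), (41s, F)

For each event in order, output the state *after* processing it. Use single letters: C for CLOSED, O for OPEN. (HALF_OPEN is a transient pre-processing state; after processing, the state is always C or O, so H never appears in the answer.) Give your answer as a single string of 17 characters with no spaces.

Answer: COOOOCCOOOCCCCOOO

Derivation:
State after each event:
  event#1 t=0s outcome=F: state=CLOSED
  event#2 t=4s outcome=F: state=OPEN
  event#3 t=5s outcome=F: state=OPEN
  event#4 t=7s outcome=F: state=OPEN
  event#5 t=8s outcome=S: state=OPEN
  event#6 t=11s outcome=S: state=CLOSED
  event#7 t=15s outcome=F: state=CLOSED
  event#8 t=18s outcome=F: state=OPEN
  event#9 t=19s outcome=S: state=OPEN
  event#10 t=23s outcome=F: state=OPEN
  event#11 t=24s outcome=S: state=CLOSED
  event#12 t=27s outcome=S: state=CLOSED
  event#13 t=31s outcome=S: state=CLOSED
  event#14 t=34s outcome=F: state=CLOSED
  event#15 t=35s outcome=F: state=OPEN
  event#16 t=37s outcome=F: state=OPEN
  event#17 t=41s outcome=F: state=OPEN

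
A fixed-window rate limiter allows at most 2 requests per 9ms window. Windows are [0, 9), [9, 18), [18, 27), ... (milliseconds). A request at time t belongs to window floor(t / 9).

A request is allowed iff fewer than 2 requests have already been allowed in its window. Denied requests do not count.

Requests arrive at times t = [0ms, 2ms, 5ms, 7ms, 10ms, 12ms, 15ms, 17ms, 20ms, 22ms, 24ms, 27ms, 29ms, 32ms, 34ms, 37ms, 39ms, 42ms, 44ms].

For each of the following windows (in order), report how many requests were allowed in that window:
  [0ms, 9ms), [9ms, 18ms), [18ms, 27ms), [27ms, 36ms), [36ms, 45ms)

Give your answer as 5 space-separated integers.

Processing requests:
  req#1 t=0ms (window 0): ALLOW
  req#2 t=2ms (window 0): ALLOW
  req#3 t=5ms (window 0): DENY
  req#4 t=7ms (window 0): DENY
  req#5 t=10ms (window 1): ALLOW
  req#6 t=12ms (window 1): ALLOW
  req#7 t=15ms (window 1): DENY
  req#8 t=17ms (window 1): DENY
  req#9 t=20ms (window 2): ALLOW
  req#10 t=22ms (window 2): ALLOW
  req#11 t=24ms (window 2): DENY
  req#12 t=27ms (window 3): ALLOW
  req#13 t=29ms (window 3): ALLOW
  req#14 t=32ms (window 3): DENY
  req#15 t=34ms (window 3): DENY
  req#16 t=37ms (window 4): ALLOW
  req#17 t=39ms (window 4): ALLOW
  req#18 t=42ms (window 4): DENY
  req#19 t=44ms (window 4): DENY

Allowed counts by window: 2 2 2 2 2

Answer: 2 2 2 2 2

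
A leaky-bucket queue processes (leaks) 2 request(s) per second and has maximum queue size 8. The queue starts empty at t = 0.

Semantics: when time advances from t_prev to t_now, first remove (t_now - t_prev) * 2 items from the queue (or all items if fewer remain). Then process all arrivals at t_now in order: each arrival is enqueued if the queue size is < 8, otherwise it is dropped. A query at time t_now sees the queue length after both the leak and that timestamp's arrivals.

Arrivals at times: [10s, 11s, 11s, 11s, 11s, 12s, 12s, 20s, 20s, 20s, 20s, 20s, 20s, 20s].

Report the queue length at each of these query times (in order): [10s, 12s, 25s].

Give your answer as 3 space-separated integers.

Answer: 1 4 0

Derivation:
Queue lengths at query times:
  query t=10s: backlog = 1
  query t=12s: backlog = 4
  query t=25s: backlog = 0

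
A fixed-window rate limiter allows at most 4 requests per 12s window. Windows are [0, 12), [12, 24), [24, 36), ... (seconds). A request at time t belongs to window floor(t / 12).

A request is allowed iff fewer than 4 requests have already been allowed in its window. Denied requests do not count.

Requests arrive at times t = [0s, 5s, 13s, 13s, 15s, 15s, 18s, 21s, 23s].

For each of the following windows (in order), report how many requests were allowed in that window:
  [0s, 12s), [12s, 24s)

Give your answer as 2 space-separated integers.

Processing requests:
  req#1 t=0s (window 0): ALLOW
  req#2 t=5s (window 0): ALLOW
  req#3 t=13s (window 1): ALLOW
  req#4 t=13s (window 1): ALLOW
  req#5 t=15s (window 1): ALLOW
  req#6 t=15s (window 1): ALLOW
  req#7 t=18s (window 1): DENY
  req#8 t=21s (window 1): DENY
  req#9 t=23s (window 1): DENY

Allowed counts by window: 2 4

Answer: 2 4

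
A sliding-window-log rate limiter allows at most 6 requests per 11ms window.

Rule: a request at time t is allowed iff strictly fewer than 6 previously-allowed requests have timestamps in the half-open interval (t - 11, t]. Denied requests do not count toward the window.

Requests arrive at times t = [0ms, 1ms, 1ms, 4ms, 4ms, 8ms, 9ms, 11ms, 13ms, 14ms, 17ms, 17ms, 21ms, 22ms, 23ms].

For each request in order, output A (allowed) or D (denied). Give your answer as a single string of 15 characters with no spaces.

Tracking allowed requests in the window:
  req#1 t=0ms: ALLOW
  req#2 t=1ms: ALLOW
  req#3 t=1ms: ALLOW
  req#4 t=4ms: ALLOW
  req#5 t=4ms: ALLOW
  req#6 t=8ms: ALLOW
  req#7 t=9ms: DENY
  req#8 t=11ms: ALLOW
  req#9 t=13ms: ALLOW
  req#10 t=14ms: ALLOW
  req#11 t=17ms: ALLOW
  req#12 t=17ms: ALLOW
  req#13 t=21ms: ALLOW
  req#14 t=22ms: ALLOW
  req#15 t=23ms: DENY

Answer: AAAAAADAAAAAAAD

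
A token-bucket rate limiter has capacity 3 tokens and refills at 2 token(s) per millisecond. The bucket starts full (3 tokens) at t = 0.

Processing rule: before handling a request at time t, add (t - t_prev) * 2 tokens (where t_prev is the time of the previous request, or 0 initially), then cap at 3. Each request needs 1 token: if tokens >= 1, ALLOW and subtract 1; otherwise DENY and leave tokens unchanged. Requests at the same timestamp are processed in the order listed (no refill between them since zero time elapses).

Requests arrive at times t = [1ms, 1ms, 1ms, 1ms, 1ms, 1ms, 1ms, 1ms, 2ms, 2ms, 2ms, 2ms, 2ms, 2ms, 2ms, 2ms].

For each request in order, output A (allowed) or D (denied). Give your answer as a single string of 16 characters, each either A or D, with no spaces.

Simulating step by step:
  req#1 t=1ms: ALLOW
  req#2 t=1ms: ALLOW
  req#3 t=1ms: ALLOW
  req#4 t=1ms: DENY
  req#5 t=1ms: DENY
  req#6 t=1ms: DENY
  req#7 t=1ms: DENY
  req#8 t=1ms: DENY
  req#9 t=2ms: ALLOW
  req#10 t=2ms: ALLOW
  req#11 t=2ms: DENY
  req#12 t=2ms: DENY
  req#13 t=2ms: DENY
  req#14 t=2ms: DENY
  req#15 t=2ms: DENY
  req#16 t=2ms: DENY

Answer: AAADDDDDAADDDDDD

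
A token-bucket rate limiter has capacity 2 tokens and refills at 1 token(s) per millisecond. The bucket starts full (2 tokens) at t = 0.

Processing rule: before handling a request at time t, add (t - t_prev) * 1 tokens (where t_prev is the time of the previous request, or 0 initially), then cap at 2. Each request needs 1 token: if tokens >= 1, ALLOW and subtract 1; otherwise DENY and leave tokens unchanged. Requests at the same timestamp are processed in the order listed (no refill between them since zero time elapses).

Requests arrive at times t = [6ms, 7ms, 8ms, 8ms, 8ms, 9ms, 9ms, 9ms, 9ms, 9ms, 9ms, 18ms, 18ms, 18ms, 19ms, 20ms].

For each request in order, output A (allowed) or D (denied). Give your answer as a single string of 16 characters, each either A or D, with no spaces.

Simulating step by step:
  req#1 t=6ms: ALLOW
  req#2 t=7ms: ALLOW
  req#3 t=8ms: ALLOW
  req#4 t=8ms: ALLOW
  req#5 t=8ms: DENY
  req#6 t=9ms: ALLOW
  req#7 t=9ms: DENY
  req#8 t=9ms: DENY
  req#9 t=9ms: DENY
  req#10 t=9ms: DENY
  req#11 t=9ms: DENY
  req#12 t=18ms: ALLOW
  req#13 t=18ms: ALLOW
  req#14 t=18ms: DENY
  req#15 t=19ms: ALLOW
  req#16 t=20ms: ALLOW

Answer: AAAADADDDDDAADAA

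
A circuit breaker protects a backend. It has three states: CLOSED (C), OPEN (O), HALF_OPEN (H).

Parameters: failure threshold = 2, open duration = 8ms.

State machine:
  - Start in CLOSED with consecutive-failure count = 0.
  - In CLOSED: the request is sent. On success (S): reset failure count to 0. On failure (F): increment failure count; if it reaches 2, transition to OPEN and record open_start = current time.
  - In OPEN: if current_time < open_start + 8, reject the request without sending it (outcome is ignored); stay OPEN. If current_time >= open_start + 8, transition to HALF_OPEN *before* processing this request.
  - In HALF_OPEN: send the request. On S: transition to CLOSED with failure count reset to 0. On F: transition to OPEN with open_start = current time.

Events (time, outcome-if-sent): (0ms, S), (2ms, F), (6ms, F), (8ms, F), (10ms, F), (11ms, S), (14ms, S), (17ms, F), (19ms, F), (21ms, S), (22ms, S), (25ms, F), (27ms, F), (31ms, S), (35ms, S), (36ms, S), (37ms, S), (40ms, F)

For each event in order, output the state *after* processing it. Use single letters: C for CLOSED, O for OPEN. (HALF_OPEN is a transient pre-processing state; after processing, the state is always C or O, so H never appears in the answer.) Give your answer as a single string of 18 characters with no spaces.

State after each event:
  event#1 t=0ms outcome=S: state=CLOSED
  event#2 t=2ms outcome=F: state=CLOSED
  event#3 t=6ms outcome=F: state=OPEN
  event#4 t=8ms outcome=F: state=OPEN
  event#5 t=10ms outcome=F: state=OPEN
  event#6 t=11ms outcome=S: state=OPEN
  event#7 t=14ms outcome=S: state=CLOSED
  event#8 t=17ms outcome=F: state=CLOSED
  event#9 t=19ms outcome=F: state=OPEN
  event#10 t=21ms outcome=S: state=OPEN
  event#11 t=22ms outcome=S: state=OPEN
  event#12 t=25ms outcome=F: state=OPEN
  event#13 t=27ms outcome=F: state=OPEN
  event#14 t=31ms outcome=S: state=OPEN
  event#15 t=35ms outcome=S: state=CLOSED
  event#16 t=36ms outcome=S: state=CLOSED
  event#17 t=37ms outcome=S: state=CLOSED
  event#18 t=40ms outcome=F: state=CLOSED

Answer: CCOOOOCCOOOOOOCCCC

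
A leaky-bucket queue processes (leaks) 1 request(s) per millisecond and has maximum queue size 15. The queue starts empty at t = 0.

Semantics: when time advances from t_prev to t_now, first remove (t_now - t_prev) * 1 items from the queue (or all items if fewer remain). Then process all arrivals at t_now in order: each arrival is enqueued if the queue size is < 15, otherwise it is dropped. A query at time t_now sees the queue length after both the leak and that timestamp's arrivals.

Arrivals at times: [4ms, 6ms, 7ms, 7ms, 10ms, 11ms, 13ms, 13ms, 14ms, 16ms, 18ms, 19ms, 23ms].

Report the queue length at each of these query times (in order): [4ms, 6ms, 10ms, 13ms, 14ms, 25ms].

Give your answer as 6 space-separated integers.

Answer: 1 1 1 2 2 0

Derivation:
Queue lengths at query times:
  query t=4ms: backlog = 1
  query t=6ms: backlog = 1
  query t=10ms: backlog = 1
  query t=13ms: backlog = 2
  query t=14ms: backlog = 2
  query t=25ms: backlog = 0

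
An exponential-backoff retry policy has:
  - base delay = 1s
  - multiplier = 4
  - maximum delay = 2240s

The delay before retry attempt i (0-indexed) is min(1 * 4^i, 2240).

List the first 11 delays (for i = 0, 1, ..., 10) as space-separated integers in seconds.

Answer: 1 4 16 64 256 1024 2240 2240 2240 2240 2240

Derivation:
Computing each delay:
  i=0: min(1*4^0, 2240) = 1
  i=1: min(1*4^1, 2240) = 4
  i=2: min(1*4^2, 2240) = 16
  i=3: min(1*4^3, 2240) = 64
  i=4: min(1*4^4, 2240) = 256
  i=5: min(1*4^5, 2240) = 1024
  i=6: min(1*4^6, 2240) = 2240
  i=7: min(1*4^7, 2240) = 2240
  i=8: min(1*4^8, 2240) = 2240
  i=9: min(1*4^9, 2240) = 2240
  i=10: min(1*4^10, 2240) = 2240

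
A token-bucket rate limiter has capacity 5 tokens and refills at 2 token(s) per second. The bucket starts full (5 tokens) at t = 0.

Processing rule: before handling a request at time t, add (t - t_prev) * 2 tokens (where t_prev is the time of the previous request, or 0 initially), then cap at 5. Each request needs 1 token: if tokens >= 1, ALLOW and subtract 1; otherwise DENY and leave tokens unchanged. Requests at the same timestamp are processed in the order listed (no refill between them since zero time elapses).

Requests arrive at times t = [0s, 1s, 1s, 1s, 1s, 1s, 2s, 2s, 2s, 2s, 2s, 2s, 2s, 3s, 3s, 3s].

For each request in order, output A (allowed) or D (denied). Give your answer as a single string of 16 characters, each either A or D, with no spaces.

Simulating step by step:
  req#1 t=0s: ALLOW
  req#2 t=1s: ALLOW
  req#3 t=1s: ALLOW
  req#4 t=1s: ALLOW
  req#5 t=1s: ALLOW
  req#6 t=1s: ALLOW
  req#7 t=2s: ALLOW
  req#8 t=2s: ALLOW
  req#9 t=2s: DENY
  req#10 t=2s: DENY
  req#11 t=2s: DENY
  req#12 t=2s: DENY
  req#13 t=2s: DENY
  req#14 t=3s: ALLOW
  req#15 t=3s: ALLOW
  req#16 t=3s: DENY

Answer: AAAAAAAADDDDDAAD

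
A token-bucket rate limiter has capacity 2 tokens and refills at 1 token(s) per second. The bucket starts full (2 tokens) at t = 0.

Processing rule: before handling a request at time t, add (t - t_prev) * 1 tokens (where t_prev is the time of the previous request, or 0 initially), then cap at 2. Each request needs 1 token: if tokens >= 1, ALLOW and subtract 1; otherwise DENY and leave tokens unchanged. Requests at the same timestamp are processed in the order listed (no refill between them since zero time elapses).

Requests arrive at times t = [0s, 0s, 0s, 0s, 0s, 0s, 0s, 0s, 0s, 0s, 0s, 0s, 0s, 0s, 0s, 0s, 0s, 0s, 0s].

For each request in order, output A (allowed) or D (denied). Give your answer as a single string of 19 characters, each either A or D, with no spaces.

Simulating step by step:
  req#1 t=0s: ALLOW
  req#2 t=0s: ALLOW
  req#3 t=0s: DENY
  req#4 t=0s: DENY
  req#5 t=0s: DENY
  req#6 t=0s: DENY
  req#7 t=0s: DENY
  req#8 t=0s: DENY
  req#9 t=0s: DENY
  req#10 t=0s: DENY
  req#11 t=0s: DENY
  req#12 t=0s: DENY
  req#13 t=0s: DENY
  req#14 t=0s: DENY
  req#15 t=0s: DENY
  req#16 t=0s: DENY
  req#17 t=0s: DENY
  req#18 t=0s: DENY
  req#19 t=0s: DENY

Answer: AADDDDDDDDDDDDDDDDD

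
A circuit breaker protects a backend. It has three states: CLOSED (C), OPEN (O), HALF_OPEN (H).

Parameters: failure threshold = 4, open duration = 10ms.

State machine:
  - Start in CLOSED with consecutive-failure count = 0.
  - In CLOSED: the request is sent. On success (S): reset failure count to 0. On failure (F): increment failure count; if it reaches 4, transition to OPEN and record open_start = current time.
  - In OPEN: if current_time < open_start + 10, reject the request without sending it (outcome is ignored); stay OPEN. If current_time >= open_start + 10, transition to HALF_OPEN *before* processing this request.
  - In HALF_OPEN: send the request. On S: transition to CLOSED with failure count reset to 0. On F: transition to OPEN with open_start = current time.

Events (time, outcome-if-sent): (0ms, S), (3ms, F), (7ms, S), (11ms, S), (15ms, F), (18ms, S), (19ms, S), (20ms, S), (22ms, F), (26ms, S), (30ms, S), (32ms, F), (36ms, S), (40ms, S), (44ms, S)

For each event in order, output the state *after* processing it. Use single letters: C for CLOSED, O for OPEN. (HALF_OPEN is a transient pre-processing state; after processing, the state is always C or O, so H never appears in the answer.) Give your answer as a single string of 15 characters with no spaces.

State after each event:
  event#1 t=0ms outcome=S: state=CLOSED
  event#2 t=3ms outcome=F: state=CLOSED
  event#3 t=7ms outcome=S: state=CLOSED
  event#4 t=11ms outcome=S: state=CLOSED
  event#5 t=15ms outcome=F: state=CLOSED
  event#6 t=18ms outcome=S: state=CLOSED
  event#7 t=19ms outcome=S: state=CLOSED
  event#8 t=20ms outcome=S: state=CLOSED
  event#9 t=22ms outcome=F: state=CLOSED
  event#10 t=26ms outcome=S: state=CLOSED
  event#11 t=30ms outcome=S: state=CLOSED
  event#12 t=32ms outcome=F: state=CLOSED
  event#13 t=36ms outcome=S: state=CLOSED
  event#14 t=40ms outcome=S: state=CLOSED
  event#15 t=44ms outcome=S: state=CLOSED

Answer: CCCCCCCCCCCCCCC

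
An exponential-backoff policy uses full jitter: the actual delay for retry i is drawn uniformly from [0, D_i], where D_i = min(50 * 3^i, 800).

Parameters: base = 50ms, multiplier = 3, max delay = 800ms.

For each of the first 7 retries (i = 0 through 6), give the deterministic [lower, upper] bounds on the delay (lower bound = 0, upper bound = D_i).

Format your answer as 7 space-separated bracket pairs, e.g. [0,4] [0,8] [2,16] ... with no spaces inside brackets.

Computing bounds per retry:
  i=0: D_i=min(50*3^0,800)=50, bounds=[0,50]
  i=1: D_i=min(50*3^1,800)=150, bounds=[0,150]
  i=2: D_i=min(50*3^2,800)=450, bounds=[0,450]
  i=3: D_i=min(50*3^3,800)=800, bounds=[0,800]
  i=4: D_i=min(50*3^4,800)=800, bounds=[0,800]
  i=5: D_i=min(50*3^5,800)=800, bounds=[0,800]
  i=6: D_i=min(50*3^6,800)=800, bounds=[0,800]

Answer: [0,50] [0,150] [0,450] [0,800] [0,800] [0,800] [0,800]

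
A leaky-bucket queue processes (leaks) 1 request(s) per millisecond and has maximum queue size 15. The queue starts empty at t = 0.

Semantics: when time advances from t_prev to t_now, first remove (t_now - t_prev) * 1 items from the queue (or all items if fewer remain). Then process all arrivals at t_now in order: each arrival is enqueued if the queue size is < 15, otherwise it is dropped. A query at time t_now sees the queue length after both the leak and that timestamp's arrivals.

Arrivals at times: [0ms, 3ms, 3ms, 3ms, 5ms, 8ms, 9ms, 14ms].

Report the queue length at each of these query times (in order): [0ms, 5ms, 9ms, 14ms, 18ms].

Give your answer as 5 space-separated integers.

Queue lengths at query times:
  query t=0ms: backlog = 1
  query t=5ms: backlog = 2
  query t=9ms: backlog = 1
  query t=14ms: backlog = 1
  query t=18ms: backlog = 0

Answer: 1 2 1 1 0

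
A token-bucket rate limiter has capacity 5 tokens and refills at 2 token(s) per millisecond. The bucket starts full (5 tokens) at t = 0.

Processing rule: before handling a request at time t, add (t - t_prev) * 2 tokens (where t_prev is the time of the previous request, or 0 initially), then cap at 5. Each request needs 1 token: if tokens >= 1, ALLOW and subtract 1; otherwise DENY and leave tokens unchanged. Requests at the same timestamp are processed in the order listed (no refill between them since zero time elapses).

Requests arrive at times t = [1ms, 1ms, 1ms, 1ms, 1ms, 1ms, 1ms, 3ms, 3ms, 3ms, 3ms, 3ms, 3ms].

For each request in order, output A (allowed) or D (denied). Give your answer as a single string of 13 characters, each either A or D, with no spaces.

Answer: AAAAADDAAAADD

Derivation:
Simulating step by step:
  req#1 t=1ms: ALLOW
  req#2 t=1ms: ALLOW
  req#3 t=1ms: ALLOW
  req#4 t=1ms: ALLOW
  req#5 t=1ms: ALLOW
  req#6 t=1ms: DENY
  req#7 t=1ms: DENY
  req#8 t=3ms: ALLOW
  req#9 t=3ms: ALLOW
  req#10 t=3ms: ALLOW
  req#11 t=3ms: ALLOW
  req#12 t=3ms: DENY
  req#13 t=3ms: DENY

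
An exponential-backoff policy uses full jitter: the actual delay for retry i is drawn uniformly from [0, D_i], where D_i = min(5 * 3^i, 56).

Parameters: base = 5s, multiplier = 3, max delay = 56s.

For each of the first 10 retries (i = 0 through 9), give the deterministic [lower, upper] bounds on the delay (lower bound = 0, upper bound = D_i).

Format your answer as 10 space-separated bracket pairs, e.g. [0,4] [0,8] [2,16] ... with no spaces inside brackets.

Answer: [0,5] [0,15] [0,45] [0,56] [0,56] [0,56] [0,56] [0,56] [0,56] [0,56]

Derivation:
Computing bounds per retry:
  i=0: D_i=min(5*3^0,56)=5, bounds=[0,5]
  i=1: D_i=min(5*3^1,56)=15, bounds=[0,15]
  i=2: D_i=min(5*3^2,56)=45, bounds=[0,45]
  i=3: D_i=min(5*3^3,56)=56, bounds=[0,56]
  i=4: D_i=min(5*3^4,56)=56, bounds=[0,56]
  i=5: D_i=min(5*3^5,56)=56, bounds=[0,56]
  i=6: D_i=min(5*3^6,56)=56, bounds=[0,56]
  i=7: D_i=min(5*3^7,56)=56, bounds=[0,56]
  i=8: D_i=min(5*3^8,56)=56, bounds=[0,56]
  i=9: D_i=min(5*3^9,56)=56, bounds=[0,56]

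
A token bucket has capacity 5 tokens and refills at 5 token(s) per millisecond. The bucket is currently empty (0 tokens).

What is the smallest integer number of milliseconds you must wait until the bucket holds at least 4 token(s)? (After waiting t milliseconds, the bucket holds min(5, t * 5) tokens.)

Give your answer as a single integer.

Need t * 5 >= 4, so t >= 4/5.
Smallest integer t = ceil(4/5) = 1.

Answer: 1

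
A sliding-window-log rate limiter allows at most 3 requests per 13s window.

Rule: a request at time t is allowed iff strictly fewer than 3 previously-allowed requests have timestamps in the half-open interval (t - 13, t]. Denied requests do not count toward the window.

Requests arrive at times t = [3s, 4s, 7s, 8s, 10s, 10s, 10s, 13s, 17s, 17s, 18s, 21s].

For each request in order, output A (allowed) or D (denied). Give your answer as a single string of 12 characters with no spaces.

Tracking allowed requests in the window:
  req#1 t=3s: ALLOW
  req#2 t=4s: ALLOW
  req#3 t=7s: ALLOW
  req#4 t=8s: DENY
  req#5 t=10s: DENY
  req#6 t=10s: DENY
  req#7 t=10s: DENY
  req#8 t=13s: DENY
  req#9 t=17s: ALLOW
  req#10 t=17s: ALLOW
  req#11 t=18s: DENY
  req#12 t=21s: ALLOW

Answer: AAADDDDDAADA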